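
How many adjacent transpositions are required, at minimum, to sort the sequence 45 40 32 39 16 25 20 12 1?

Minimum adjacent swaps = number of inversions (each swap of adjacent out-of-order elements removes one inversion and no swap can remove more).
Count inversions — for each element, later elements that are smaller:
45: 40, 32, 39, 16, 25, 20, 12, 1 → 8
40: 32, 39, 16, 25, 20, 12, 1 → 7
32: 16, 25, 20, 12, 1 → 5
39: 16, 25, 20, 12, 1 → 5
16: 12, 1 → 2
25: 20, 12, 1 → 3
20: 12, 1 → 2
12: 1 → 1
1: none → 0
Total inversions: 8 + 7 + 5 + 5 + 2 + 3 + 2 + 1 + 0 = 33

33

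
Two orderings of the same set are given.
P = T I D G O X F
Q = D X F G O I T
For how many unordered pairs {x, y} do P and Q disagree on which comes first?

Assign each item its position (1..7) in the first ordering, then rewrite the second ordering as that position sequence:
positions: T→1, I→2, D→3, G→4, O→5, X→6, F→7
second ordering as positions: [3, 6, 7, 4, 5, 2, 1]
Discordant pairs = inversions in this position sequence.
3: 2, 1 → 2
6: 4, 5, 2, 1 → 4
7: 4, 5, 2, 1 → 4
4: 2, 1 → 2
5: 2, 1 → 2
2: 1 → 1
1: 0
Total: 2 + 4 + 4 + 2 + 2 + 1 + 0 = 15

15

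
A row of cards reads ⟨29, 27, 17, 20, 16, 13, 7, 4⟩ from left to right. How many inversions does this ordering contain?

Element-by-element contributions:
29: 7
27: 6
17: 4
20: 4
16: 3
13: 2
7: 1
4: 0
Sum: 7 + 6 + 4 + 4 + 3 + 2 + 1 + 0 = 27

27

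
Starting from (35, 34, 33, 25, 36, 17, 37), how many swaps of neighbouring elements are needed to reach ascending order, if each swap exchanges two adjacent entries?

Each adjacent swap fixes exactly one inversion, so the minimum swap count equals the number of inversions.
Count inversions — for each element, later elements that are smaller:
35: 34, 33, 25, 17 → 4
34: 33, 25, 17 → 3
33: 25, 17 → 2
25: 17 → 1
36: 17 → 1
17: none → 0
37: none → 0
Total inversions: 4 + 3 + 2 + 1 + 1 + 0 + 0 = 11

11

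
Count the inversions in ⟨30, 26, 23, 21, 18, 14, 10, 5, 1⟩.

Out-of-order pairs: 36

Count, for each position, how many later elements it exceeds:
30: 8
26: 7
23: 6
21: 5
18: 4
14: 3
10: 2
5: 1
1: 0
Sum: 8 + 7 + 6 + 5 + 4 + 3 + 2 + 1 + 0 = 36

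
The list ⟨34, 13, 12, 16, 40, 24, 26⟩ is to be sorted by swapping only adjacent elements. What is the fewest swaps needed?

8 swaps

Minimum adjacent swaps = number of inversions (each swap of adjacent out-of-order elements removes one inversion and no swap can remove more).
Count inversions — for each element, later elements that are smaller:
34: 13, 12, 16, 24, 26 → 5
13: 12 → 1
12: none → 0
16: none → 0
40: 24, 26 → 2
24: none → 0
26: none → 0
Total inversions: 5 + 1 + 0 + 0 + 2 + 0 + 0 = 8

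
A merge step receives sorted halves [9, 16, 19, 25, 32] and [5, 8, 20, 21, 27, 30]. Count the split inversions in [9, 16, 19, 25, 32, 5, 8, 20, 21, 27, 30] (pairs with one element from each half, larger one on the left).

For each element r of the right run, count left-run elements greater than r:
r = 5: 9, 16, 19, 25, 32 → 5
r = 8: 9, 16, 19, 25, 32 → 5
r = 20: 25, 32 → 2
r = 21: 25, 32 → 2
r = 27: 32 → 1
r = 30: 32 → 1
Cross-inversions: 5 + 5 + 2 + 2 + 1 + 1 = 16

16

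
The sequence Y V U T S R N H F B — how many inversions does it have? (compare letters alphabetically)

45

Sweep left to right; for each value list the smaller values that follow it:
Y → V, U, T, S, R, N, H, F, B → 9
V → U, T, S, R, N, H, F, B → 8
U → T, S, R, N, H, F, B → 7
T → S, R, N, H, F, B → 6
S → R, N, H, F, B → 5
R → N, H, F, B → 4
N → H, F, B → 3
H → F, B → 2
F → B → 1
B → none → 0
Sum: 9 + 8 + 7 + 6 + 5 + 4 + 3 + 2 + 1 + 0 = 45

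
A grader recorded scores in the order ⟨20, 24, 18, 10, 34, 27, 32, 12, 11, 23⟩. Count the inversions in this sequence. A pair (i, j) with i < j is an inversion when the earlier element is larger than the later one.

Sweep left to right; for each value list the smaller values that follow it:
20 → 18, 10, 12, 11 → 4
24 → 18, 10, 12, 11, 23 → 5
18 → 10, 12, 11 → 3
10 → none → 0
34 → 27, 32, 12, 11, 23 → 5
27 → 12, 11, 23 → 3
32 → 12, 11, 23 → 3
12 → 11 → 1
11 → none → 0
23 → none → 0
Sum: 4 + 5 + 3 + 0 + 5 + 3 + 3 + 1 + 0 + 0 = 24

24 out-of-order pairs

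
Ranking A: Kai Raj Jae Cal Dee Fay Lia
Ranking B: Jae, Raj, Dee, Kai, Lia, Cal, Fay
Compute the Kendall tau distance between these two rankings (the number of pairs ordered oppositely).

7 discordant pairs

Assign each item its position (1..7) in the first ordering, then rewrite the second ordering as that position sequence:
positions: Kai→1, Raj→2, Jae→3, Cal→4, Dee→5, Fay→6, Lia→7
second ordering as positions: [3, 2, 5, 1, 7, 4, 6]
Discordant pairs = inversions in this position sequence.
3: 2, 1 → 2
2: 1 → 1
5: 1, 4 → 2
1: 0
7: 4, 6 → 2
4: 0
6: 0
Total: 2 + 1 + 2 + 0 + 2 + 0 + 0 = 7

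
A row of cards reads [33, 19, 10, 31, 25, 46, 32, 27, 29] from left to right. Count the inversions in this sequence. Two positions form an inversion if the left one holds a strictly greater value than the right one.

16

For each element, count later entries that are smaller:
33 → 19, 10, 31, 25, 32, 27, 29 → 7
19 → 10 → 1
10 → none → 0
31 → 25, 27, 29 → 3
25 → none → 0
46 → 32, 27, 29 → 3
32 → 27, 29 → 2
27 → none → 0
29 → none → 0
Sum: 7 + 1 + 0 + 3 + 0 + 3 + 2 + 0 + 0 = 16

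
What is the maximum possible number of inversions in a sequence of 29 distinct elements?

406

A reversed (strictly descending) arrangement makes every pair an inversion, giving C(29, 2) inversions.
C(29, 2) = 29·28/2 = 406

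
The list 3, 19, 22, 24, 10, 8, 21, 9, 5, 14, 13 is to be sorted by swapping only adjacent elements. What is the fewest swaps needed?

The minimum number of adjacent swaps to sort an array equals its inversion count, since every such swap removes exactly one inversion.
Count inversions — for each element, later elements that are smaller:
3: none → 0
19: 10, 8, 9, 5, 14, 13 → 6
22: 10, 8, 21, 9, 5, 14, 13 → 7
24: 10, 8, 21, 9, 5, 14, 13 → 7
10: 8, 9, 5 → 3
8: 5 → 1
21: 9, 5, 14, 13 → 4
9: 5 → 1
5: none → 0
14: 13 → 1
13: none → 0
Total inversions: 0 + 6 + 7 + 7 + 3 + 1 + 4 + 1 + 0 + 1 + 0 = 30

30 swaps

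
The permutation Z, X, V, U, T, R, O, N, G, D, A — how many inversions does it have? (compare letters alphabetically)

Count, for each position, how many later elements it exceeds:
Z: 10
X: 9
V: 8
U: 7
T: 6
R: 5
O: 4
N: 3
G: 2
D: 1
A: 0
Sum: 10 + 9 + 8 + 7 + 6 + 5 + 4 + 3 + 2 + 1 + 0 = 55

55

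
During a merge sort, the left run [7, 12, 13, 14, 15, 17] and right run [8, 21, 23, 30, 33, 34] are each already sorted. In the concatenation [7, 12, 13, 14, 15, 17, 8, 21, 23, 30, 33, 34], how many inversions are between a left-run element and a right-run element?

5 cross-inversions

For each element r of the right run, count left-run elements greater than r:
r = 8: 12, 13, 14, 15, 17 → 5
r = 21: none → 0
r = 23: none → 0
r = 30: none → 0
r = 33: none → 0
r = 34: none → 0
Cross-inversions: 5 + 0 + 0 + 0 + 0 + 0 = 5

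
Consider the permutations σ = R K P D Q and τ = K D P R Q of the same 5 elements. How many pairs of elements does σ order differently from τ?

Discordant pairs: 4

Assign each item its position (1..5) in the first ordering, then rewrite the second ordering as that position sequence:
positions: R→1, K→2, P→3, D→4, Q→5
second ordering as positions: [2, 4, 3, 1, 5]
Discordant pairs = inversions in this position sequence.
2: 1 → 1
4: 3, 1 → 2
3: 1 → 1
1: 0
5: 0
Total: 1 + 2 + 1 + 0 + 0 = 4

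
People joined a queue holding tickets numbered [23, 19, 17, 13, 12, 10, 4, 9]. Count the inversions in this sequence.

27 inversions

Count, for each position, how many later elements it exceeds:
23 → 19, 17, 13, 12, 10, 4, 9 → 7
19 → 17, 13, 12, 10, 4, 9 → 6
17 → 13, 12, 10, 4, 9 → 5
13 → 12, 10, 4, 9 → 4
12 → 10, 4, 9 → 3
10 → 4, 9 → 2
4 → none → 0
9 → none → 0
Sum: 7 + 6 + 5 + 4 + 3 + 2 + 0 + 0 = 27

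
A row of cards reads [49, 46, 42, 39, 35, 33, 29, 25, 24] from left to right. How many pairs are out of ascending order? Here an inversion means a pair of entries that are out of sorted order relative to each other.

Sweep left to right; for each value list the smaller values that follow it:
49 → 46, 42, 39, 35, 33, 29, 25, 24 → 8
46 → 42, 39, 35, 33, 29, 25, 24 → 7
42 → 39, 35, 33, 29, 25, 24 → 6
39 → 35, 33, 29, 25, 24 → 5
35 → 33, 29, 25, 24 → 4
33 → 29, 25, 24 → 3
29 → 25, 24 → 2
25 → 24 → 1
24 → none → 0
Sum: 8 + 7 + 6 + 5 + 4 + 3 + 2 + 1 + 0 = 36

36 out-of-order pairs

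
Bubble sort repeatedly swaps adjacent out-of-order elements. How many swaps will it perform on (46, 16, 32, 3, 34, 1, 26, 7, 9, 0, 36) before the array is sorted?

Adjacent swaps: 34

Minimum adjacent swaps = number of inversions (each swap of adjacent out-of-order elements removes one inversion and no swap can remove more).
Count inversions — for each element, later elements that are smaller:
46: 16, 32, 3, 34, 1, 26, 7, 9, 0, 36 → 10
16: 3, 1, 7, 9, 0 → 5
32: 3, 1, 26, 7, 9, 0 → 6
3: 1, 0 → 2
34: 1, 26, 7, 9, 0 → 5
1: 0 → 1
26: 7, 9, 0 → 3
7: 0 → 1
9: 0 → 1
0: none → 0
36: none → 0
Total inversions: 10 + 5 + 6 + 2 + 5 + 1 + 3 + 1 + 1 + 0 + 0 = 34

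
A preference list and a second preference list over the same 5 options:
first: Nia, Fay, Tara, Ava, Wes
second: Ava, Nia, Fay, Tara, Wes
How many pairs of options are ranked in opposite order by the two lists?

Assign each item its position (1..5) in the first ordering, then rewrite the second ordering as that position sequence:
positions: Nia→1, Fay→2, Tara→3, Ava→4, Wes→5
second ordering as positions: [4, 1, 2, 3, 5]
Discordant pairs = inversions in this position sequence.
4: 1, 2, 3 → 3
1: 0
2: 0
3: 0
5: 0
Total: 3 + 0 + 0 + 0 + 0 = 3

Pairs: 3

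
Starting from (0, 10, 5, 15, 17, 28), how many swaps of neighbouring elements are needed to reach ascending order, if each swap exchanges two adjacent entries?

The minimum number of adjacent swaps to sort an array equals its inversion count, since every such swap removes exactly one inversion.
Count inversions — for each element, later elements that are smaller:
0: none → 0
10: 5 → 1
5: none → 0
15: none → 0
17: none → 0
28: none → 0
Total inversions: 0 + 1 + 0 + 0 + 0 + 0 = 1

1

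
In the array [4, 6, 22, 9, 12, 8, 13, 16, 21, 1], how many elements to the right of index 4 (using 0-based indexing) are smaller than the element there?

The element at index 4 is 12.
Elements after it: 8, 13, 16, 21, 1
Those smaller than 12: 8, 1

2 such elements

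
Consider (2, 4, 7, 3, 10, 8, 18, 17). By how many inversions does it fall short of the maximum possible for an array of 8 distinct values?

Maximum inversions for 8 distinct elements is C(8, 2) = 8·7/2 = 28.
Current inversions — for each element, count later smaller elements:
2: 0
4: 1
7: 1
3: 0
10: 1
8: 0
18: 1
17: 0
Current total: 0 + 1 + 1 + 0 + 1 + 0 + 1 + 0 = 4
Shortfall: 28 − 4 = 24

24 inversions short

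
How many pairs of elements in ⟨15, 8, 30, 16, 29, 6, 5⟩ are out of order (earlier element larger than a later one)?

14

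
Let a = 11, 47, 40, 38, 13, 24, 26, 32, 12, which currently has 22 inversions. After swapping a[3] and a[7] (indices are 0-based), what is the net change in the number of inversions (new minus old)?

Positions 3 and 7 hold 38 and 32; after swapping, the array is [11, 47, 40, 32, 13, 24, 26, 38, 12].
Count, for each position, how many later elements it exceeds:
11 → none → 0
47 → 40, 32, 13, 24, 26, 38, 12 → 7
40 → 32, 13, 24, 26, 38, 12 → 6
32 → 13, 24, 26, 12 → 4
13 → 12 → 1
24 → 12 → 1
26 → 12 → 1
38 → 12 → 1
12 → none → 0
Sum: 0 + 7 + 6 + 4 + 1 + 1 + 1 + 1 + 0 = 21
Change: 21 − 22 = -1

-1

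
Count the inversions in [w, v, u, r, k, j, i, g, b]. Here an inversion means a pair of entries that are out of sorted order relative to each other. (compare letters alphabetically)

36 inversions

Sweep left to right; for each value list the smaller values that follow it:
w → v, u, r, k, j, i, g, b → 8
v → u, r, k, j, i, g, b → 7
u → r, k, j, i, g, b → 6
r → k, j, i, g, b → 5
k → j, i, g, b → 4
j → i, g, b → 3
i → g, b → 2
g → b → 1
b → none → 0
Sum: 8 + 7 + 6 + 5 + 4 + 3 + 2 + 1 + 0 = 36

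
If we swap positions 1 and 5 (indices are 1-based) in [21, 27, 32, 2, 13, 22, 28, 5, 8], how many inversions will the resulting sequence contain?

20 inversions

Positions 1 and 5 hold 21 and 13; after swapping, the array is [13, 27, 32, 2, 21, 22, 28, 5, 8].
Count, for each position, how many later elements it exceeds:
13: 3
27: 5
32: 6
2: 0
21: 2
22: 2
28: 2
5: 0
8: 0
Sum: 3 + 5 + 6 + 0 + 2 + 2 + 2 + 0 + 0 = 20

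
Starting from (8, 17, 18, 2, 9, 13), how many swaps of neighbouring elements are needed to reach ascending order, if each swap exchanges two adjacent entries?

7 swaps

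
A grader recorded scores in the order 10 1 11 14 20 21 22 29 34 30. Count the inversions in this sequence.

Sweep left to right; for each value list the smaller values that follow it:
10 → 1 → 1
1 → none → 0
11 → none → 0
14 → none → 0
20 → none → 0
21 → none → 0
22 → none → 0
29 → none → 0
34 → 30 → 1
30 → none → 0
Sum: 1 + 0 + 0 + 0 + 0 + 0 + 0 + 0 + 1 + 0 = 2

2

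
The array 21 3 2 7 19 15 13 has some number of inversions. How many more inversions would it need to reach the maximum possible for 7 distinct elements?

11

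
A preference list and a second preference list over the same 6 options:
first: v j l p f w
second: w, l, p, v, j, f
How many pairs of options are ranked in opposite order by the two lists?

9

Assign each item its position (1..6) in the first ordering, then rewrite the second ordering as that position sequence:
positions: v→1, j→2, l→3, p→4, f→5, w→6
second ordering as positions: [6, 3, 4, 1, 2, 5]
Discordant pairs = inversions in this position sequence.
6: 3, 4, 1, 2, 5 → 5
3: 1, 2 → 2
4: 1, 2 → 2
1: 0
2: 0
5: 0
Total: 5 + 2 + 2 + 0 + 0 + 0 = 9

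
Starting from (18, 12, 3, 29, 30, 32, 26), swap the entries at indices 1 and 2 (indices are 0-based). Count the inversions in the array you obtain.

5

Positions 1 and 2 hold 12 and 3; after swapping, the array is [18, 3, 12, 29, 30, 32, 26].
For each element, count later entries that are smaller:
18: 2
3: 0
12: 0
29: 1
30: 1
32: 1
26: 0
Sum: 2 + 0 + 0 + 1 + 1 + 1 + 0 = 5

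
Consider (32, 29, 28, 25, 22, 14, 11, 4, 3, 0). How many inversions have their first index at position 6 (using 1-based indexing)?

The element at index 6 is 14.
Elements after it: 11, 4, 3, 0
Those smaller than 14: 11, 4, 3, 0

4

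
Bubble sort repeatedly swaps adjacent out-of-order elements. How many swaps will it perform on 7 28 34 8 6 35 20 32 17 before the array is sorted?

16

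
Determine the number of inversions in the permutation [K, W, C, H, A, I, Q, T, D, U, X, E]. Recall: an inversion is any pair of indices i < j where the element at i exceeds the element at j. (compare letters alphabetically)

There are 27 out-of-order pairs.

Count, for each position, how many later elements it exceeds:
K: 6
W: 9
C: 1
H: 3
A: 0
I: 2
Q: 2
T: 2
D: 0
U: 1
X: 1
E: 0
Sum: 6 + 9 + 1 + 3 + 0 + 2 + 2 + 2 + 0 + 1 + 1 + 0 = 27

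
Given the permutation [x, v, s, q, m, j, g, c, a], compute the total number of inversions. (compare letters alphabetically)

Sweep left to right; for each value list the smaller values that follow it:
x → v, s, q, m, j, g, c, a → 8
v → s, q, m, j, g, c, a → 7
s → q, m, j, g, c, a → 6
q → m, j, g, c, a → 5
m → j, g, c, a → 4
j → g, c, a → 3
g → c, a → 2
c → a → 1
a → none → 0
Sum: 8 + 7 + 6 + 5 + 4 + 3 + 2 + 1 + 0 = 36

36 inversions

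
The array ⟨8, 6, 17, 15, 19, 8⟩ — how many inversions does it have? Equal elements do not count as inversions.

5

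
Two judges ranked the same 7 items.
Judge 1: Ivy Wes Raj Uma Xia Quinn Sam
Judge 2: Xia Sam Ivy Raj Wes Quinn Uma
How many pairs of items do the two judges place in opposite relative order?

Assign each item its position (1..7) in the first ordering, then rewrite the second ordering as that position sequence:
positions: Ivy→1, Wes→2, Raj→3, Uma→4, Xia→5, Quinn→6, Sam→7
second ordering as positions: [5, 7, 1, 3, 2, 6, 4]
Discordant pairs = inversions in this position sequence.
5: 1, 3, 2, 4 → 4
7: 1, 3, 2, 6, 4 → 5
1: 0
3: 2 → 1
2: 0
6: 4 → 1
4: 0
Total: 4 + 5 + 0 + 1 + 0 + 1 + 0 = 11

11 discordant pairs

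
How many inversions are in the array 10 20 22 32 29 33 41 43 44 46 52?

1 inversion

For each element, count later entries that are smaller:
10 → none → 0
20 → none → 0
22 → none → 0
32 → 29 → 1
29 → none → 0
33 → none → 0
41 → none → 0
43 → none → 0
44 → none → 0
46 → none → 0
52 → none → 0
Sum: 0 + 0 + 0 + 1 + 0 + 0 + 0 + 0 + 0 + 0 + 0 = 1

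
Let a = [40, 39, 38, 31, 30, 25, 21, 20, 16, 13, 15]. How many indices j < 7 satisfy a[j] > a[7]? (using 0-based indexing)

The element at index 7 is 20.
Elements before it: 40, 39, 38, 31, 30, 25, 21
Those larger than 20: 40, 39, 38, 31, 30, 25, 21

7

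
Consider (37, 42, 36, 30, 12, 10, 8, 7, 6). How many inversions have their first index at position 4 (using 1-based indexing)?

5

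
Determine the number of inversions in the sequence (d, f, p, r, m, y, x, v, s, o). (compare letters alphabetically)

Count, for each position, how many later elements it exceeds:
d: 0
f: 0
p: 2
r: 2
m: 0
y: 4
x: 3
v: 2
s: 1
o: 0
Sum: 0 + 0 + 2 + 2 + 0 + 4 + 3 + 2 + 1 + 0 = 14

14 inversions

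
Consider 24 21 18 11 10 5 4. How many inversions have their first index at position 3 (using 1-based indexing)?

The element at index 3 is 18.
Elements after it: 11, 10, 5, 4
Those smaller than 18: 11, 10, 5, 4

4 such elements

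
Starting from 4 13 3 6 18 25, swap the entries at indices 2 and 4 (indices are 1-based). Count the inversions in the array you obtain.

2 inversions

Positions 2 and 4 hold 13 and 6; after swapping, the array is [4, 6, 3, 13, 18, 25].
Count, for each position, how many later elements it exceeds:
4: 1
6: 1
3: 0
13: 0
18: 0
25: 0
Sum: 1 + 1 + 0 + 0 + 0 + 0 = 2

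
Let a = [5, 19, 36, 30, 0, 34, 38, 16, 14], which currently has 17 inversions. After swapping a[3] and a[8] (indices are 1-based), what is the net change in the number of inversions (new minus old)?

Positions 3 and 8 hold 36 and 16; after swapping, the array is [5, 19, 16, 30, 0, 34, 38, 36, 14].
Element-by-element contributions:
5 → 0 → 1
19 → 16, 0, 14 → 3
16 → 0, 14 → 2
30 → 0, 14 → 2
0 → none → 0
34 → 14 → 1
38 → 36, 14 → 2
36 → 14 → 1
14 → none → 0
Sum: 1 + 3 + 2 + 2 + 0 + 1 + 2 + 1 + 0 = 12
Change: 12 − 17 = -5

-5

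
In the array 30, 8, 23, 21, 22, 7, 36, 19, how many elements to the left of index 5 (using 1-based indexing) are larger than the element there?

The element at index 5 is 22.
Elements before it: 30, 8, 23, 21
Those larger than 22: 30, 23

2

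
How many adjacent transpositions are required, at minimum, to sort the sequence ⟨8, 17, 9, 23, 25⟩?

1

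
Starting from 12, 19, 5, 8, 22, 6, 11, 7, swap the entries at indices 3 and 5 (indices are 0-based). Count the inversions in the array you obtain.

15 inversions

Positions 3 and 5 hold 8 and 6; after swapping, the array is [12, 19, 5, 6, 22, 8, 11, 7].
Count, for each position, how many later elements it exceeds:
12 → 5, 6, 8, 11, 7 → 5
19 → 5, 6, 8, 11, 7 → 5
5 → none → 0
6 → none → 0
22 → 8, 11, 7 → 3
8 → 7 → 1
11 → 7 → 1
7 → none → 0
Sum: 5 + 5 + 0 + 0 + 3 + 1 + 1 + 0 = 15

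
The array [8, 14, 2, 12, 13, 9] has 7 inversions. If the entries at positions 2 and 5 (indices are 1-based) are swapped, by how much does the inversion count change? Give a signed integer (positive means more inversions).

Positions 2 and 5 hold 14 and 13; after swapping, the array is [8, 13, 2, 12, 14, 9].
For each element, count later entries that are smaller:
8: 1
13: 3
2: 0
12: 1
14: 1
9: 0
Sum: 1 + 3 + 0 + 1 + 1 + 0 = 6
Change: 6 − 7 = -1

-1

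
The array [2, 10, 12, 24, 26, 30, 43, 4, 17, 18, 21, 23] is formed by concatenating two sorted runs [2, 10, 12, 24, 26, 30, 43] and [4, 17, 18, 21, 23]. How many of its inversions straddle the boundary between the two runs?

22 cross-inversions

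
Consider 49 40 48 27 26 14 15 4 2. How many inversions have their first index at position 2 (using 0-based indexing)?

6

The element at index 2 is 48.
Elements after it: 27, 26, 14, 15, 4, 2
Those smaller than 48: 27, 26, 14, 15, 4, 2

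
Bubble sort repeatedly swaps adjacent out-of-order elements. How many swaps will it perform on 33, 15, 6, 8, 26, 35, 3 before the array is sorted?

Swaps: 12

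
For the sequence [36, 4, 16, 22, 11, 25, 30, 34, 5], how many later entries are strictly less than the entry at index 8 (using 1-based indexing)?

1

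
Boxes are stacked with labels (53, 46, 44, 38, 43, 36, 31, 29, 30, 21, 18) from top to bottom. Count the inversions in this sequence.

There are 53 out-of-order pairs.

Element-by-element contributions:
53: 10
46: 9
44: 8
38: 6
43: 6
36: 5
31: 4
29: 2
30: 2
21: 1
18: 0
Sum: 10 + 9 + 8 + 6 + 6 + 5 + 4 + 2 + 2 + 1 + 0 = 53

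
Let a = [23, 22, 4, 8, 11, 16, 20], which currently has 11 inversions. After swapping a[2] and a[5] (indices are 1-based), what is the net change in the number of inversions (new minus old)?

-1

Positions 2 and 5 hold 22 and 11; after swapping, the array is [23, 11, 4, 8, 22, 16, 20].
Count, for each position, how many later elements it exceeds:
23 → 11, 4, 8, 22, 16, 20 → 6
11 → 4, 8 → 2
4 → none → 0
8 → none → 0
22 → 16, 20 → 2
16 → none → 0
20 → none → 0
Sum: 6 + 2 + 0 + 0 + 2 + 0 + 0 = 10
Change: 10 − 11 = -1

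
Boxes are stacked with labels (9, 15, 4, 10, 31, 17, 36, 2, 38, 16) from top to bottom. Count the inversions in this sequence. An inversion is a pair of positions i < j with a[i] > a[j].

15

Sweep left to right; for each value list the smaller values that follow it:
9: 2
15: 3
4: 1
10: 1
31: 3
17: 2
36: 2
2: 0
38: 1
16: 0
Sum: 2 + 3 + 1 + 1 + 3 + 2 + 2 + 0 + 1 + 0 = 15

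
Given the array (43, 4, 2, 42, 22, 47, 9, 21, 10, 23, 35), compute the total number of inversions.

25

Count, for each position, how many later elements it exceeds:
43 → 4, 2, 42, 22, 9, 21, 10, 23, 35 → 9
4 → 2 → 1
2 → none → 0
42 → 22, 9, 21, 10, 23, 35 → 6
22 → 9, 21, 10 → 3
47 → 9, 21, 10, 23, 35 → 5
9 → none → 0
21 → 10 → 1
10 → none → 0
23 → none → 0
35 → none → 0
Sum: 9 + 1 + 0 + 6 + 3 + 5 + 0 + 1 + 0 + 0 + 0 = 25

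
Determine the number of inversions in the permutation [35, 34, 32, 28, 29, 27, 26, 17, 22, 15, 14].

53 out-of-order pairs

Count, for each position, how many later elements it exceeds:
35 → 34, 32, 28, 29, 27, 26, 17, 22, 15, 14 → 10
34 → 32, 28, 29, 27, 26, 17, 22, 15, 14 → 9
32 → 28, 29, 27, 26, 17, 22, 15, 14 → 8
28 → 27, 26, 17, 22, 15, 14 → 6
29 → 27, 26, 17, 22, 15, 14 → 6
27 → 26, 17, 22, 15, 14 → 5
26 → 17, 22, 15, 14 → 4
17 → 15, 14 → 2
22 → 15, 14 → 2
15 → 14 → 1
14 → none → 0
Sum: 10 + 9 + 8 + 6 + 6 + 5 + 4 + 2 + 2 + 1 + 0 = 53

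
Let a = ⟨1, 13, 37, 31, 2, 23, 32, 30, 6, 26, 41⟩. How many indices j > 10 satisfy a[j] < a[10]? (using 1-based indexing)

0 such elements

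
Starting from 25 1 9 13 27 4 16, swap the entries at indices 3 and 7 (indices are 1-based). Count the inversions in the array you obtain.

Positions 3 and 7 hold 9 and 16; after swapping, the array is [25, 1, 16, 13, 27, 4, 9].
For each element, count later entries that are smaller:
25 → 1, 16, 13, 4, 9 → 5
1 → none → 0
16 → 13, 4, 9 → 3
13 → 4, 9 → 2
27 → 4, 9 → 2
4 → none → 0
9 → none → 0
Sum: 5 + 0 + 3 + 2 + 2 + 0 + 0 = 12

Inversions: 12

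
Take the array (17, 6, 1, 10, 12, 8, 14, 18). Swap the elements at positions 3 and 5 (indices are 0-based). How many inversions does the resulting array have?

8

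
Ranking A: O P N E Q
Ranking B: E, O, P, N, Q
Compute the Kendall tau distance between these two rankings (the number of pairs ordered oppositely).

Assign each item its position (1..5) in the first ordering, then rewrite the second ordering as that position sequence:
positions: O→1, P→2, N→3, E→4, Q→5
second ordering as positions: [4, 1, 2, 3, 5]
Discordant pairs = inversions in this position sequence.
4: 1, 2, 3 → 3
1: 0
2: 0
3: 0
5: 0
Total: 3 + 0 + 0 + 0 + 0 = 3

3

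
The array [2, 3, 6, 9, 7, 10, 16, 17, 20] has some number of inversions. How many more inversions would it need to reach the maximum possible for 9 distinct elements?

35

Maximum inversions for 9 distinct elements is C(9, 2) = 9·8/2 = 36.
Current inversions — for each element, count later smaller elements:
2: 0
3: 0
6: 0
9: 1
7: 0
10: 0
16: 0
17: 0
20: 0
Current total: 0 + 0 + 0 + 1 + 0 + 0 + 0 + 0 + 0 = 1
Shortfall: 36 − 1 = 35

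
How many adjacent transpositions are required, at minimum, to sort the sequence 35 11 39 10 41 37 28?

The minimum number of adjacent swaps to sort an array equals its inversion count, since every such swap removes exactly one inversion.
Count inversions — for each element, later elements that are smaller:
35: 11, 10, 28 → 3
11: 10 → 1
39: 10, 37, 28 → 3
10: none → 0
41: 37, 28 → 2
37: 28 → 1
28: none → 0
Total inversions: 3 + 1 + 3 + 0 + 2 + 1 + 0 = 10

10 swaps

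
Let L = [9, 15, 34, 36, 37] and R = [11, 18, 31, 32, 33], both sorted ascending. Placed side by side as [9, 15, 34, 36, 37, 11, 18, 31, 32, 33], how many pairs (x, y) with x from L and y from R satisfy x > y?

Take each right-half value and tally the left-half values above it:
r = 11: 15, 34, 36, 37 → 4
r = 18: 34, 36, 37 → 3
r = 31: 34, 36, 37 → 3
r = 32: 34, 36, 37 → 3
r = 33: 34, 36, 37 → 3
Cross-inversions: 4 + 3 + 3 + 3 + 3 = 16

16 cross-inversions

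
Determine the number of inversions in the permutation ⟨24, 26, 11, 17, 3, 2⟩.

13

Sweep left to right; for each value list the smaller values that follow it:
24: 4
26: 4
11: 2
17: 2
3: 1
2: 0
Sum: 4 + 4 + 2 + 2 + 1 + 0 = 13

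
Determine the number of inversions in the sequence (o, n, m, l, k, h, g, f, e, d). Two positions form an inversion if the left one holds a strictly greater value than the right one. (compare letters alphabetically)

For each element, count later entries that are smaller:
o: 9
n: 8
m: 7
l: 6
k: 5
h: 4
g: 3
f: 2
e: 1
d: 0
Sum: 9 + 8 + 7 + 6 + 5 + 4 + 3 + 2 + 1 + 0 = 45

45 inversions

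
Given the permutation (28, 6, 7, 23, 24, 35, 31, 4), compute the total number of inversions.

Element-by-element contributions:
28 → 6, 7, 23, 24, 4 → 5
6 → 4 → 1
7 → 4 → 1
23 → 4 → 1
24 → 4 → 1
35 → 31, 4 → 2
31 → 4 → 1
4 → none → 0
Sum: 5 + 1 + 1 + 1 + 1 + 2 + 1 + 0 = 12

Inversions: 12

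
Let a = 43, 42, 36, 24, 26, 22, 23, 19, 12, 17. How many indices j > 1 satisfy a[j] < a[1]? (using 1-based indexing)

9 such elements

The element at index 1 is 43.
Elements after it: 42, 36, 24, 26, 22, 23, 19, 12, 17
Those smaller than 43: 42, 36, 24, 26, 22, 23, 19, 12, 17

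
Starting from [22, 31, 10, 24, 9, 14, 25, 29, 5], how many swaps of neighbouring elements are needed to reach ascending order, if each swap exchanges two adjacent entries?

20 swaps

Each adjacent swap fixes exactly one inversion, so the minimum swap count equals the number of inversions.
Count inversions — for each element, later elements that are smaller:
22: 10, 9, 14, 5 → 4
31: 10, 24, 9, 14, 25, 29, 5 → 7
10: 9, 5 → 2
24: 9, 14, 5 → 3
9: 5 → 1
14: 5 → 1
25: 5 → 1
29: 5 → 1
5: none → 0
Total inversions: 4 + 7 + 2 + 3 + 1 + 1 + 1 + 1 + 0 = 20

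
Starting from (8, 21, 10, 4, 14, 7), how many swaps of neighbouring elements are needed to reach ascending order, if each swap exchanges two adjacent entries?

The minimum number of adjacent swaps to sort an array equals its inversion count, since every such swap removes exactly one inversion.
Count inversions — for each element, later elements that are smaller:
8: 4, 7 → 2
21: 10, 4, 14, 7 → 4
10: 4, 7 → 2
4: none → 0
14: 7 → 1
7: none → 0
Total inversions: 2 + 4 + 2 + 0 + 1 + 0 = 9

9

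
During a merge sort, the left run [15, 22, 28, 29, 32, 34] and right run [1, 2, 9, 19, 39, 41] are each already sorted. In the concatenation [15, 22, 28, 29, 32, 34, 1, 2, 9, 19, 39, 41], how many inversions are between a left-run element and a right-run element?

Cross-inversions: 23

Take each right-half value and tally the left-half values above it:
r = 1: 15, 22, 28, 29, 32, 34 → 6
r = 2: 15, 22, 28, 29, 32, 34 → 6
r = 9: 15, 22, 28, 29, 32, 34 → 6
r = 19: 22, 28, 29, 32, 34 → 5
r = 39: none → 0
r = 41: none → 0
Cross-inversions: 6 + 6 + 6 + 5 + 0 + 0 = 23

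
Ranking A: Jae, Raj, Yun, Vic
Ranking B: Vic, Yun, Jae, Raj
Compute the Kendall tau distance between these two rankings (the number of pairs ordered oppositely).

5

Assign each item its position (1..4) in the first ordering, then rewrite the second ordering as that position sequence:
positions: Jae→1, Raj→2, Yun→3, Vic→4
second ordering as positions: [4, 3, 1, 2]
Discordant pairs = inversions in this position sequence.
4: 3, 1, 2 → 3
3: 1, 2 → 2
1: 0
2: 0
Total: 3 + 2 + 0 + 0 = 5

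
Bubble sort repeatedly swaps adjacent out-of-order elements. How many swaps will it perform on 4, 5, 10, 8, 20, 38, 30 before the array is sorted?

2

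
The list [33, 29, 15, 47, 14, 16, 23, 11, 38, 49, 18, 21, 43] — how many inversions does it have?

For each element, count later entries that are smaller:
33 → 29, 15, 14, 16, 23, 11, 18, 21 → 8
29 → 15, 14, 16, 23, 11, 18, 21 → 7
15 → 14, 11 → 2
47 → 14, 16, 23, 11, 38, 18, 21, 43 → 8
14 → 11 → 1
16 → 11 → 1
23 → 11, 18, 21 → 3
11 → none → 0
38 → 18, 21 → 2
49 → 18, 21, 43 → 3
18 → none → 0
21 → none → 0
43 → none → 0
Sum: 8 + 7 + 2 + 8 + 1 + 1 + 3 + 0 + 2 + 3 + 0 + 0 + 0 = 35

35 inversions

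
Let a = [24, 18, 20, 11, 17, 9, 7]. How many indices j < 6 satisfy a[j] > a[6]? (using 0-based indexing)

6 such elements

The element at index 6 is 7.
Elements before it: 24, 18, 20, 11, 17, 9
Those larger than 7: 24, 18, 20, 11, 17, 9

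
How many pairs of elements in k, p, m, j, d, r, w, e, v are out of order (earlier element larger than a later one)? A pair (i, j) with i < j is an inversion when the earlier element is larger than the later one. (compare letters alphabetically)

Inversions: 15

Sweep left to right; for each value list the smaller values that follow it:
k: 3
p: 4
m: 3
j: 2
d: 0
r: 1
w: 2
e: 0
v: 0
Sum: 3 + 4 + 3 + 2 + 0 + 1 + 2 + 0 + 0 = 15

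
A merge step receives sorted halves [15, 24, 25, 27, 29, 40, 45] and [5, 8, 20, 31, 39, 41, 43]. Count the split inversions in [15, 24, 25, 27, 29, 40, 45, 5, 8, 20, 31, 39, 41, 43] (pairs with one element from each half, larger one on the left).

Take each right-half value and tally the left-half values above it:
r = 5: 15, 24, 25, 27, 29, 40, 45 → 7
r = 8: 15, 24, 25, 27, 29, 40, 45 → 7
r = 20: 24, 25, 27, 29, 40, 45 → 6
r = 31: 40, 45 → 2
r = 39: 40, 45 → 2
r = 41: 45 → 1
r = 43: 45 → 1
Cross-inversions: 7 + 7 + 6 + 2 + 2 + 1 + 1 = 26

26 cross-inversions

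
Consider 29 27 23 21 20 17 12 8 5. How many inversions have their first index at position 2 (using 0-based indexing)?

6 such elements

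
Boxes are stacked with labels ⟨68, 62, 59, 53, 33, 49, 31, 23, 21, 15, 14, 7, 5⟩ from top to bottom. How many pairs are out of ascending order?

77 out-of-order pairs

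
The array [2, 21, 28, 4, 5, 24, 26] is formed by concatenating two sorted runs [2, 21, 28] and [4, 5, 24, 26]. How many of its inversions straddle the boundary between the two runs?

6 split inversions

Count, for every r in R, how many entries of L exceed r:
r = 4: 21, 28 → 2
r = 5: 21, 28 → 2
r = 24: 28 → 1
r = 26: 28 → 1
Cross-inversions: 2 + 2 + 1 + 1 = 6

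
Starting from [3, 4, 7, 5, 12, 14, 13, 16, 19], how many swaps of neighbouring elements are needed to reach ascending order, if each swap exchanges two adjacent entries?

2 swaps

Minimum adjacent swaps = number of inversions (each swap of adjacent out-of-order elements removes one inversion and no swap can remove more).
Count inversions — for each element, later elements that are smaller:
3: none → 0
4: none → 0
7: 5 → 1
5: none → 0
12: none → 0
14: 13 → 1
13: none → 0
16: none → 0
19: none → 0
Total inversions: 0 + 0 + 1 + 0 + 0 + 1 + 0 + 0 + 0 = 2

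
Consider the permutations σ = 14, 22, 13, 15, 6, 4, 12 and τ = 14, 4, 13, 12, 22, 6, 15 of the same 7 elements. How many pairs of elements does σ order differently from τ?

9

Assign each item its position (1..7) in the first ordering, then rewrite the second ordering as that position sequence:
positions: 14→1, 22→2, 13→3, 15→4, 6→5, 4→6, 12→7
second ordering as positions: [1, 6, 3, 7, 2, 5, 4]
Discordant pairs = inversions in this position sequence.
1: 0
6: 3, 2, 5, 4 → 4
3: 2 → 1
7: 2, 5, 4 → 3
2: 0
5: 4 → 1
4: 0
Total: 0 + 4 + 1 + 3 + 0 + 1 + 0 = 9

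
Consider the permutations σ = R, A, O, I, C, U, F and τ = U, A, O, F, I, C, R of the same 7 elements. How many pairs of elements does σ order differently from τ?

Assign each item its position (1..7) in the first ordering, then rewrite the second ordering as that position sequence:
positions: R→1, A→2, O→3, I→4, C→5, U→6, F→7
second ordering as positions: [6, 2, 3, 7, 4, 5, 1]
Discordant pairs = inversions in this position sequence.
6: 2, 3, 4, 5, 1 → 5
2: 1 → 1
3: 1 → 1
7: 4, 5, 1 → 3
4: 1 → 1
5: 1 → 1
1: 0
Total: 5 + 1 + 1 + 3 + 1 + 1 + 0 = 12

12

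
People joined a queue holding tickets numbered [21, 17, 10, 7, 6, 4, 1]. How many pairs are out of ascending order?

21

Count, for each position, how many later elements it exceeds:
21 → 17, 10, 7, 6, 4, 1 → 6
17 → 10, 7, 6, 4, 1 → 5
10 → 7, 6, 4, 1 → 4
7 → 6, 4, 1 → 3
6 → 4, 1 → 2
4 → 1 → 1
1 → none → 0
Sum: 6 + 5 + 4 + 3 + 2 + 1 + 0 = 21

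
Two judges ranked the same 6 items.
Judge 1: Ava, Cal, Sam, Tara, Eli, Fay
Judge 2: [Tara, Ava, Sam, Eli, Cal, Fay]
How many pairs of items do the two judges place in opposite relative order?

Assign each item its position (1..6) in the first ordering, then rewrite the second ordering as that position sequence:
positions: Ava→1, Cal→2, Sam→3, Tara→4, Eli→5, Fay→6
second ordering as positions: [4, 1, 3, 5, 2, 6]
Discordant pairs = inversions in this position sequence.
4: 1, 3, 2 → 3
1: 0
3: 2 → 1
5: 2 → 1
2: 0
6: 0
Total: 3 + 0 + 1 + 1 + 0 + 0 = 5

5 discordant pairs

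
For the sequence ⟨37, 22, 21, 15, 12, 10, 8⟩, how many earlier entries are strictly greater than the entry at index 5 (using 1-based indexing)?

The element at index 5 is 12.
Elements before it: 37, 22, 21, 15
Those larger than 12: 37, 22, 21, 15

4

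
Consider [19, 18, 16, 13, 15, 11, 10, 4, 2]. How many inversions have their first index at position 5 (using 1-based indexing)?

The element at index 5 is 15.
Elements after it: 11, 10, 4, 2
Those smaller than 15: 11, 10, 4, 2

4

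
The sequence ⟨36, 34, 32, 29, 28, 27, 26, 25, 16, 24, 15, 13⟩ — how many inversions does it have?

Count, for each position, how many later elements it exceeds:
36: 11
34: 10
32: 9
29: 8
28: 7
27: 6
26: 5
25: 4
16: 2
24: 2
15: 1
13: 0
Sum: 11 + 10 + 9 + 8 + 7 + 6 + 5 + 4 + 2 + 2 + 1 + 0 = 65

65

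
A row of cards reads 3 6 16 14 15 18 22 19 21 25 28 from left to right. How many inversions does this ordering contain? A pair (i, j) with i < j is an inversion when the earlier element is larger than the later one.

4

Sweep left to right; for each value list the smaller values that follow it:
3: 0
6: 0
16: 2
14: 0
15: 0
18: 0
22: 2
19: 0
21: 0
25: 0
28: 0
Sum: 0 + 0 + 2 + 0 + 0 + 0 + 2 + 0 + 0 + 0 + 0 = 4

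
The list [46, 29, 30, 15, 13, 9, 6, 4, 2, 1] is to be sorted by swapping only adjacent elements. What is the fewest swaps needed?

Swaps: 44

Each adjacent swap fixes exactly one inversion, so the minimum swap count equals the number of inversions.
Count inversions — for each element, later elements that are smaller:
46: 29, 30, 15, 13, 9, 6, 4, 2, 1 → 9
29: 15, 13, 9, 6, 4, 2, 1 → 7
30: 15, 13, 9, 6, 4, 2, 1 → 7
15: 13, 9, 6, 4, 2, 1 → 6
13: 9, 6, 4, 2, 1 → 5
9: 6, 4, 2, 1 → 4
6: 4, 2, 1 → 3
4: 2, 1 → 2
2: 1 → 1
1: none → 0
Total inversions: 9 + 7 + 7 + 6 + 5 + 4 + 3 + 2 + 1 + 0 = 44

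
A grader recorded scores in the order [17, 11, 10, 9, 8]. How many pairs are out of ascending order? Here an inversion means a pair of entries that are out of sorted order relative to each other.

Count, for each position, how many later elements it exceeds:
17: 4
11: 3
10: 2
9: 1
8: 0
Sum: 4 + 3 + 2 + 1 + 0 = 10

Out-of-order pairs: 10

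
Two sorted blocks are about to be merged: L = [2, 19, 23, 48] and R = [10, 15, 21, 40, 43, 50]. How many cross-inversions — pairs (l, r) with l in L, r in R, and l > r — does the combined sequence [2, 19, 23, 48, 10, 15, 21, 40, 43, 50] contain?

Take each right-half value and tally the left-half values above it:
r = 10: 19, 23, 48 → 3
r = 15: 19, 23, 48 → 3
r = 21: 23, 48 → 2
r = 40: 48 → 1
r = 43: 48 → 1
r = 50: none → 0
Cross-inversions: 3 + 3 + 2 + 1 + 1 + 0 = 10

10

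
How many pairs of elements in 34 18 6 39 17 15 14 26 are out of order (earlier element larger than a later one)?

For each element, count later entries that are smaller:
34 → 18, 6, 17, 15, 14, 26 → 6
18 → 6, 17, 15, 14 → 4
6 → none → 0
39 → 17, 15, 14, 26 → 4
17 → 15, 14 → 2
15 → 14 → 1
14 → none → 0
26 → none → 0
Sum: 6 + 4 + 0 + 4 + 2 + 1 + 0 + 0 = 17

There are 17 inversions.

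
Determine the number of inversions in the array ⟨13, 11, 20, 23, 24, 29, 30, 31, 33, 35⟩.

Element-by-element contributions:
13 → 11 → 1
11 → none → 0
20 → none → 0
23 → none → 0
24 → none → 0
29 → none → 0
30 → none → 0
31 → none → 0
33 → none → 0
35 → none → 0
Sum: 1 + 0 + 0 + 0 + 0 + 0 + 0 + 0 + 0 + 0 = 1

1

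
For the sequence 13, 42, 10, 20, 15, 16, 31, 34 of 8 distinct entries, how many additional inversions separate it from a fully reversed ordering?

Maximum inversions for 8 distinct elements is C(8, 2) = 8·7/2 = 28.
Current inversions — for each element, count later smaller elements:
13: 1
42: 6
10: 0
20: 2
15: 0
16: 0
31: 0
34: 0
Current total: 1 + 6 + 0 + 2 + 0 + 0 + 0 + 0 = 9
Shortfall: 28 − 9 = 19

19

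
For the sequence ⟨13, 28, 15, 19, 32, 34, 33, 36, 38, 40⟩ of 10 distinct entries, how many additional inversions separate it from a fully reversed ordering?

42

Maximum inversions for 10 distinct elements is C(10, 2) = 10·9/2 = 45.
Current inversions — for each element, count later smaller elements:
13: 0
28: 2
15: 0
19: 0
32: 0
34: 1
33: 0
36: 0
38: 0
40: 0
Current total: 0 + 2 + 0 + 0 + 0 + 1 + 0 + 0 + 0 + 0 = 3
Shortfall: 45 − 3 = 42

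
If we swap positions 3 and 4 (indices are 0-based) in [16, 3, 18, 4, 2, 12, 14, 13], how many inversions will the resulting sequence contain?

Inversions: 13

Positions 3 and 4 hold 4 and 2; after swapping, the array is [16, 3, 18, 2, 4, 12, 14, 13].
For each element, count later entries that are smaller:
16: 6
3: 1
18: 5
2: 0
4: 0
12: 0
14: 1
13: 0
Sum: 6 + 1 + 5 + 0 + 0 + 0 + 1 + 0 = 13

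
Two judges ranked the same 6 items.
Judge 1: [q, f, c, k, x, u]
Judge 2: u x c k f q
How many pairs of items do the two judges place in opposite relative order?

14 discordant pairs

Assign each item its position (1..6) in the first ordering, then rewrite the second ordering as that position sequence:
positions: q→1, f→2, c→3, k→4, x→5, u→6
second ordering as positions: [6, 5, 3, 4, 2, 1]
Discordant pairs = inversions in this position sequence.
6: 5, 3, 4, 2, 1 → 5
5: 3, 4, 2, 1 → 4
3: 2, 1 → 2
4: 2, 1 → 2
2: 1 → 1
1: 0
Total: 5 + 4 + 2 + 2 + 1 + 0 = 14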